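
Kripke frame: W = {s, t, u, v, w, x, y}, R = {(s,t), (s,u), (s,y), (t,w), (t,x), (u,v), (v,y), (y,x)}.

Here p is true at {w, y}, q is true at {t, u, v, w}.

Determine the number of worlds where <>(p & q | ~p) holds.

4

s: successors {t, u, y}; p & q | ~p there: t:T, u:T, y:F. ✓
t: successors {w, x}; p & q | ~p there: w:T, x:T. ✓
u: successors {v}; p & q | ~p there: v:T. ✓
v: successors {y}; p & q | ~p there: y:F. ✗
w: no successors, so <>(p & q | ~p) fails. ✗
x: no successors, so <>(p & q | ~p) fails. ✗
y: successors {x}; p & q | ~p there: x:T. ✓
Satisfying worlds: {s, t, u, y}.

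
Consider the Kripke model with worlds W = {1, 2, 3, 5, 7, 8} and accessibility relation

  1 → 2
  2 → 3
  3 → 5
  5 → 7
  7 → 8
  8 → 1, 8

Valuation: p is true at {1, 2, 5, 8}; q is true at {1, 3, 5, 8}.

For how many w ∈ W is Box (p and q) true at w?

3

1: successors {2}; p and q there: 2:F. ✗
2: successors {3}; p and q there: 3:F. ✗
3: successors {5}; p and q there: 5:T. ✓
5: successors {7}; p and q there: 7:F. ✗
7: successors {8}; p and q there: 8:T. ✓
8: successors {1, 8}; p and q there: 1:T, 8:T. ✓
Satisfying worlds: {3, 7, 8}.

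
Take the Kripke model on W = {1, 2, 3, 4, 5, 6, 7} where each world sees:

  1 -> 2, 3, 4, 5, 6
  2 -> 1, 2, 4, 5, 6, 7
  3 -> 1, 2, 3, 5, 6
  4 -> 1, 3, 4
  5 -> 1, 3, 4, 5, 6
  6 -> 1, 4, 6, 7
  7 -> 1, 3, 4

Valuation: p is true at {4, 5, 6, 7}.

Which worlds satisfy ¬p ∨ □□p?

1: ¬p is T, □□p is F. ✓
2: ¬p is T, □□p is F. ✓
3: ¬p is T, □□p is F. ✓
4: ¬p is F, □□p is F. ✗
5: ¬p is F, □□p is F. ✗
6: ¬p is F, □□p is F. ✗
7: ¬p is F, □□p is F. ✗

{1, 2, 3}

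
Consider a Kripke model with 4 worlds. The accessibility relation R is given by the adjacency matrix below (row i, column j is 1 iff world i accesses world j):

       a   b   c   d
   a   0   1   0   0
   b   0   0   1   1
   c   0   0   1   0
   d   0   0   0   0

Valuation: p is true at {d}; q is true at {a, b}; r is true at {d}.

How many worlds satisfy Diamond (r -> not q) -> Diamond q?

a: Diamond (r -> not q) is T, Diamond q is T. ✓
b: Diamond (r -> not q) is T, Diamond q is F. ✗
c: Diamond (r -> not q) is T, Diamond q is F. ✗
d: Diamond (r -> not q) is F, Diamond q is F. ✓
Satisfying worlds: {a, d}.

2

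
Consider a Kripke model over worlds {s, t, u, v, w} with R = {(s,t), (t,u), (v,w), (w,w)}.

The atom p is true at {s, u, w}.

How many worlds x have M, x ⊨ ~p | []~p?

s: ~p is F, []~p is T. ✓
t: ~p is T, []~p is F. ✓
u: ~p is F, []~p is T. ✓
v: ~p is T, []~p is F. ✓
w: ~p is F, []~p is F. ✗
Satisfying worlds: {s, t, u, v}.

4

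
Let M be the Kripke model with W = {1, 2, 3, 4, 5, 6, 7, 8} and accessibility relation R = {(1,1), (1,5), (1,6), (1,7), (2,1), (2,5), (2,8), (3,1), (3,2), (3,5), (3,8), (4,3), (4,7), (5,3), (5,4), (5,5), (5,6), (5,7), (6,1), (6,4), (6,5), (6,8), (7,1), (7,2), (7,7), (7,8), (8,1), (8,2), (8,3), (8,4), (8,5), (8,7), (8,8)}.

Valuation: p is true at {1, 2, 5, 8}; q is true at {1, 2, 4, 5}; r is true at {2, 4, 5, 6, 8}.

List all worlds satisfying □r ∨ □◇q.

1: □r is F, □◇q is T. ✓
2: □r is F, □◇q is T. ✓
3: □r is F, □◇q is T. ✓
4: □r is F, □◇q is T. ✓
5: □r is F, □◇q is F. ✗
6: □r is F, □◇q is F. ✗
7: □r is F, □◇q is T. ✓
8: □r is F, □◇q is F. ✗

{1, 2, 3, 4, 7}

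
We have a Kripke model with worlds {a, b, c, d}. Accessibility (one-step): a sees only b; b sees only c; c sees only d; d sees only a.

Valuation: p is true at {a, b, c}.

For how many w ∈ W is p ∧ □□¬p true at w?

1

a: p is T, □□¬p is F. ✗
b: p is T, □□¬p is T. ✓
c: p is T, □□¬p is F. ✗
d: p is F, □□¬p is F. ✗
Satisfying worlds: {b}.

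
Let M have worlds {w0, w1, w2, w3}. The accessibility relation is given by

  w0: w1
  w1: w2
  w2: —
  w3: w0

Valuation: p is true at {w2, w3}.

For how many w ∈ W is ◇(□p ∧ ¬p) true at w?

1

w0: successors {w1}; □p ∧ ¬p there: w1:T. ✓
w1: successors {w2}; □p ∧ ¬p there: w2:F. ✗
w2: no successors, so ◇(□p ∧ ¬p) fails. ✗
w3: successors {w0}; □p ∧ ¬p there: w0:F. ✗
Satisfying worlds: {w0}.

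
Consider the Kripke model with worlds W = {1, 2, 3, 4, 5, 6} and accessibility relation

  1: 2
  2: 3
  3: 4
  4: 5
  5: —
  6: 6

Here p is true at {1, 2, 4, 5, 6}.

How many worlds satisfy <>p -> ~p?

1: <>p is T, ~p is F. ✗
2: <>p is F, ~p is F. ✓
3: <>p is T, ~p is T. ✓
4: <>p is T, ~p is F. ✗
5: <>p is F, ~p is F. ✓
6: <>p is T, ~p is F. ✗
Satisfying worlds: {2, 3, 5}.

3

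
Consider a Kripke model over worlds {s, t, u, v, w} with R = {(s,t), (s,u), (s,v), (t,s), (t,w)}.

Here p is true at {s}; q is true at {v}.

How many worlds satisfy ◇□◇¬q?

2

s: successors {t, u, v}; □◇¬q there: t:F, u:T, v:T. ✓
t: successors {s, w}; □◇¬q there: s:F, w:T. ✓
u: no successors, so ◇□◇¬q fails. ✗
v: no successors, so ◇□◇¬q fails. ✗
w: no successors, so ◇□◇¬q fails. ✗
Satisfying worlds: {s, t}.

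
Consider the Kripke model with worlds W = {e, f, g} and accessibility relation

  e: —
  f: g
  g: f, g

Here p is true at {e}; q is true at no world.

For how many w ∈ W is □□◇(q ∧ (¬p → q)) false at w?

2

e: no successors, so □□◇(q ∧ (¬p → q)) holds vacuously. ✓
f: successors {g}; □◇(q ∧ (¬p → q)) there: g:F. ✗
g: successors {f, g}; □◇(q ∧ (¬p → q)) there: f:F, g:F. ✗
Satisfying worlds: {e}.
So □□◇(q ∧ (¬p → q)) fails at the other 2 worlds.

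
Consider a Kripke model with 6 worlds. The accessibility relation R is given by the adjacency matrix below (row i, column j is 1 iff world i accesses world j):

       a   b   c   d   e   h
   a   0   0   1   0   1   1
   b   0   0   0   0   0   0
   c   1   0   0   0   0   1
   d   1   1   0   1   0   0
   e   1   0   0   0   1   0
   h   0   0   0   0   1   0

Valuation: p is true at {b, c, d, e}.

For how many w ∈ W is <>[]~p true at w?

2

a: successors {c, e, h}; []~p there: c:T, e:F, h:F. ✓
b: no successors, so <>[]~p fails. ✗
c: successors {a, h}; []~p there: a:F, h:F. ✗
d: successors {a, b, d}; []~p there: a:F, b:T, d:F. ✓
e: successors {a, e}; []~p there: a:F, e:F. ✗
h: successors {e}; []~p there: e:F. ✗
Satisfying worlds: {a, d}.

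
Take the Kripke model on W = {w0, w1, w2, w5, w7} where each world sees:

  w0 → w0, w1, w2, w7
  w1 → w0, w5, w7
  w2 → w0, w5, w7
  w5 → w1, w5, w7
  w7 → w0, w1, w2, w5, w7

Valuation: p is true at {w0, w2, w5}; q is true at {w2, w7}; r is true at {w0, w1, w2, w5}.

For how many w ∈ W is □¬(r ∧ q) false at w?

2

w0: successors {w0, w1, w2, w7}; ¬(r ∧ q) there: w0:T, w1:T, w2:F, w7:T. ✗
w1: successors {w0, w5, w7}; ¬(r ∧ q) there: w0:T, w5:T, w7:T. ✓
w2: successors {w0, w5, w7}; ¬(r ∧ q) there: w0:T, w5:T, w7:T. ✓
w5: successors {w1, w5, w7}; ¬(r ∧ q) there: w1:T, w5:T, w7:T. ✓
w7: successors {w0, w1, w2, w5, w7}; ¬(r ∧ q) there: w0:T, w1:T, w2:F, w5:T, w7:T. ✗
Satisfying worlds: {w1, w2, w5}.
So □¬(r ∧ q) fails at the other 2 worlds.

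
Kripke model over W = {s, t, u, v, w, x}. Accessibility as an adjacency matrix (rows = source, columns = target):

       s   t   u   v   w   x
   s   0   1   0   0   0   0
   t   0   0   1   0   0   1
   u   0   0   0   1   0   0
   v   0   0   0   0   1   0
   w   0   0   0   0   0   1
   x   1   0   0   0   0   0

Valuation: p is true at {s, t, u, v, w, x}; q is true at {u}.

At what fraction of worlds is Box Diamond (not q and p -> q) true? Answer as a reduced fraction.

s: successors {t}; Diamond (not q and p -> q) there: t:T. ✓
t: successors {u, x}; Diamond (not q and p -> q) there: u:F, x:F. ✗
u: successors {v}; Diamond (not q and p -> q) there: v:F. ✗
v: successors {w}; Diamond (not q and p -> q) there: w:F. ✗
w: successors {x}; Diamond (not q and p -> q) there: x:F. ✗
x: successors {s}; Diamond (not q and p -> q) there: s:F. ✗
That's 1 of 6 worlds, so 1/6.

1/6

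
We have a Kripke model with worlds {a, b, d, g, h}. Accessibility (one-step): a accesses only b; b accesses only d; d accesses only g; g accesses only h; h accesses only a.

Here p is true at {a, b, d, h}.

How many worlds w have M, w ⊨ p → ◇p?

4

a: p is T, ◇p is T. ✓
b: p is T, ◇p is T. ✓
d: p is T, ◇p is F. ✗
g: p is F, ◇p is T. ✓
h: p is T, ◇p is T. ✓
Satisfying worlds: {a, b, g, h}.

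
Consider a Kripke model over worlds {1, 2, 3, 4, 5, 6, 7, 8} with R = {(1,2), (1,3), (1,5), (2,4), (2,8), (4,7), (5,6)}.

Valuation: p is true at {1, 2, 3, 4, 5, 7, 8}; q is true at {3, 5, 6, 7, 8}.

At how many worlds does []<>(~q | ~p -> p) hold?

1: successors {2, 3, 5}; <>(~q | ~p -> p) there: 2:T, 3:F, 5:F. ✗
2: successors {4, 8}; <>(~q | ~p -> p) there: 4:T, 8:F. ✗
3: no successors, so []<>(~q | ~p -> p) holds vacuously. ✓
4: successors {7}; <>(~q | ~p -> p) there: 7:F. ✗
5: successors {6}; <>(~q | ~p -> p) there: 6:F. ✗
6: no successors, so []<>(~q | ~p -> p) holds vacuously. ✓
7: no successors, so []<>(~q | ~p -> p) holds vacuously. ✓
8: no successors, so []<>(~q | ~p -> p) holds vacuously. ✓
Satisfying worlds: {3, 6, 7, 8}.

4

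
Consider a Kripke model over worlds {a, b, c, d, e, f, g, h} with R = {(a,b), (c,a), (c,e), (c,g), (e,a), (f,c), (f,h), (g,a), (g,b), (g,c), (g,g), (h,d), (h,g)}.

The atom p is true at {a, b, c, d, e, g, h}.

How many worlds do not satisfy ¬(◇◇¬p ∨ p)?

7

a: ◇◇¬p ∨ p is T. ✗
b: ◇◇¬p ∨ p is T. ✗
c: ◇◇¬p ∨ p is T. ✗
d: ◇◇¬p ∨ p is T. ✗
e: ◇◇¬p ∨ p is T. ✗
f: ◇◇¬p ∨ p is F. ✓
g: ◇◇¬p ∨ p is T. ✗
h: ◇◇¬p ∨ p is T. ✗
Satisfying worlds: {f}.
So ¬(◇◇¬p ∨ p) fails at the other 7 worlds.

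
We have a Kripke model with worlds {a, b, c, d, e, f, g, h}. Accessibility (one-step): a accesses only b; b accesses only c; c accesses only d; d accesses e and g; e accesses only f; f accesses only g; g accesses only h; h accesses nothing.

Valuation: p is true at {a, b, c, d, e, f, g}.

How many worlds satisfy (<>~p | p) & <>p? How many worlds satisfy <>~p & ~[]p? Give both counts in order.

6 and 1

For (<>~p | p) & <>p:
a: <>~p | p is T, <>p is T. ✓
b: <>~p | p is T, <>p is T. ✓
c: <>~p | p is T, <>p is T. ✓
d: <>~p | p is T, <>p is T. ✓
e: <>~p | p is T, <>p is T. ✓
f: <>~p | p is T, <>p is T. ✓
g: <>~p | p is T, <>p is F. ✗
h: <>~p | p is F, <>p is F. ✗
— 6 worlds.
For <>~p & ~[]p:
a: <>~p is F, ~[]p is F. ✗
b: <>~p is F, ~[]p is F. ✗
c: <>~p is F, ~[]p is F. ✗
d: <>~p is F, ~[]p is F. ✗
e: <>~p is F, ~[]p is F. ✗
f: <>~p is F, ~[]p is F. ✗
g: <>~p is T, ~[]p is T. ✓
h: <>~p is F, ~[]p is F. ✗
— 1 world.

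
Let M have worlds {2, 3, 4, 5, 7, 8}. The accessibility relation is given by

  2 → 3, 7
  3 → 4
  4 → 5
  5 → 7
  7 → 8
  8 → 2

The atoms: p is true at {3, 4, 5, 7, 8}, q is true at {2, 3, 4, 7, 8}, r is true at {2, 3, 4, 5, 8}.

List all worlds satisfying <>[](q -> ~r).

2: successors {3, 7}; [](q -> ~r) there: 3:F, 7:F. ✗
3: successors {4}; [](q -> ~r) there: 4:T. ✓
4: successors {5}; [](q -> ~r) there: 5:T. ✓
5: successors {7}; [](q -> ~r) there: 7:F. ✗
7: successors {8}; [](q -> ~r) there: 8:F. ✗
8: successors {2}; [](q -> ~r) there: 2:F. ✗

{3, 4}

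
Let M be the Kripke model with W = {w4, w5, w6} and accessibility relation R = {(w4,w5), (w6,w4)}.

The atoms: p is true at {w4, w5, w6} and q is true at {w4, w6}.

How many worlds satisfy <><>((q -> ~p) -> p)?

w4: successors {w5}; <>((q -> ~p) -> p) there: w5:F. ✗
w5: no successors, so <><>((q -> ~p) -> p) fails. ✗
w6: successors {w4}; <>((q -> ~p) -> p) there: w4:T. ✓
Satisfying worlds: {w6}.

1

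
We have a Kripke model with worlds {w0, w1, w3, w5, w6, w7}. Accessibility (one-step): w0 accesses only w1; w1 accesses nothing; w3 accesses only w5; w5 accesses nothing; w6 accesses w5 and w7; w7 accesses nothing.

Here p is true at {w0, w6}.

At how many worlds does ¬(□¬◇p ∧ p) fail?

w0: □¬◇p ∧ p is T. ✗
w1: □¬◇p ∧ p is F. ✓
w3: □¬◇p ∧ p is F. ✓
w5: □¬◇p ∧ p is F. ✓
w6: □¬◇p ∧ p is T. ✗
w7: □¬◇p ∧ p is F. ✓
Satisfying worlds: {w1, w3, w5, w7}.
So ¬(□¬◇p ∧ p) fails at the other 2 worlds.

2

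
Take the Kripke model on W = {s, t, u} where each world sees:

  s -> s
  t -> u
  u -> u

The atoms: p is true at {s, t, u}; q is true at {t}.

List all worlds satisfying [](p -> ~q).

{s, t, u}

s: successors {s}; p -> ~q there: s:T. ✓
t: successors {u}; p -> ~q there: u:T. ✓
u: successors {u}; p -> ~q there: u:T. ✓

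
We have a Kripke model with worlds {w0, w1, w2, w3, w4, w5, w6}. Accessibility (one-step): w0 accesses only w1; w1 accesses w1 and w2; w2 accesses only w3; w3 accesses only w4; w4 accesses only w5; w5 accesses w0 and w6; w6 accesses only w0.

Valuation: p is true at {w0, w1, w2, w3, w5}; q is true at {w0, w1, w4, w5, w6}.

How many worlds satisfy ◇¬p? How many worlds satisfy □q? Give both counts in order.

For ◇¬p:
w0: successors {w1}; ¬p there: w1:F. ✗
w1: successors {w1, w2}; ¬p there: w1:F, w2:F. ✗
w2: successors {w3}; ¬p there: w3:F. ✗
w3: successors {w4}; ¬p there: w4:T. ✓
w4: successors {w5}; ¬p there: w5:F. ✗
w5: successors {w0, w6}; ¬p there: w0:F, w6:T. ✓
w6: successors {w0}; ¬p there: w0:F. ✗
— 2 worlds.
For □q:
w0: successors {w1}; q there: w1:T. ✓
w1: successors {w1, w2}; q there: w1:T, w2:F. ✗
w2: successors {w3}; q there: w3:F. ✗
w3: successors {w4}; q there: w4:T. ✓
w4: successors {w5}; q there: w5:T. ✓
w5: successors {w0, w6}; q there: w0:T, w6:T. ✓
w6: successors {w0}; q there: w0:T. ✓
— 5 worlds.

2 and 5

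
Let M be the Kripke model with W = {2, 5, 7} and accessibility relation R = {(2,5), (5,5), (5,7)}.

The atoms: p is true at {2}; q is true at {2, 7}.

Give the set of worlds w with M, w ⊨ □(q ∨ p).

{7}

2: successors {5}; q ∨ p there: 5:F. ✗
5: successors {5, 7}; q ∨ p there: 5:F, 7:T. ✗
7: no successors, so □(q ∨ p) holds vacuously. ✓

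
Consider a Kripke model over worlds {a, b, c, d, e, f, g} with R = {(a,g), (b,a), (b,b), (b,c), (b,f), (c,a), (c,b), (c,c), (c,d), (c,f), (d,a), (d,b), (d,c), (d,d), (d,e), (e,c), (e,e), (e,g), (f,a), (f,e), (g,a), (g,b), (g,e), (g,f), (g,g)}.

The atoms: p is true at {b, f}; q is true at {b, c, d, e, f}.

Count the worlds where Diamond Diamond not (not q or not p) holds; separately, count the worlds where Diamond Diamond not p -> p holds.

For Diamond Diamond not (not q or not p):
a: successors {g}; Diamond not (not q or not p) there: g:T. ✓
b: successors {a, b, c, f}; Diamond not (not q or not p) there: a:F, b:T, c:T, f:F. ✓
c: successors {a, b, c, d, f}; Diamond not (not q or not p) there: a:F, b:T, c:T, d:T, f:F. ✓
d: successors {a, b, c, d, e}; Diamond not (not q or not p) there: a:F, b:T, c:T, d:T, e:F. ✓
e: successors {c, e, g}; Diamond not (not q or not p) there: c:T, e:F, g:T. ✓
f: successors {a, e}; Diamond not (not q or not p) there: a:F, e:F. ✗
g: successors {a, b, e, f, g}; Diamond not (not q or not p) there: a:F, b:T, e:F, f:F, g:T. ✓
— 6 worlds.
For Diamond Diamond not p -> p:
a: Diamond Diamond not p is T, p is F. ✗
b: Diamond Diamond not p is T, p is T. ✓
c: Diamond Diamond not p is T, p is F. ✗
d: Diamond Diamond not p is T, p is F. ✗
e: Diamond Diamond not p is T, p is F. ✗
f: Diamond Diamond not p is T, p is T. ✓
g: Diamond Diamond not p is T, p is F. ✗
— 2 worlds.

6 and 2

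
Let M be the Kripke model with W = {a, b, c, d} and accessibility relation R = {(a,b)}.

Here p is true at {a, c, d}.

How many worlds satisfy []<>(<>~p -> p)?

a: successors {b}; <>(<>~p -> p) there: b:F. ✗
b: no successors, so []<>(<>~p -> p) holds vacuously. ✓
c: no successors, so []<>(<>~p -> p) holds vacuously. ✓
d: no successors, so []<>(<>~p -> p) holds vacuously. ✓
Satisfying worlds: {b, c, d}.

3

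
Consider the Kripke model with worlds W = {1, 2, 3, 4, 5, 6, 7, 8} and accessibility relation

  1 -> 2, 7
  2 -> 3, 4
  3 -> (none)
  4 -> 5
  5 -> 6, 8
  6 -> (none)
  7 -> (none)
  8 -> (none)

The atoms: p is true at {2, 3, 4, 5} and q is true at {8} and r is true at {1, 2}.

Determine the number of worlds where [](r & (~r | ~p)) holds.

4

1: successors {2, 7}; r & (~r | ~p) there: 2:F, 7:F. ✗
2: successors {3, 4}; r & (~r | ~p) there: 3:F, 4:F. ✗
3: no successors, so [](r & (~r | ~p)) holds vacuously. ✓
4: successors {5}; r & (~r | ~p) there: 5:F. ✗
5: successors {6, 8}; r & (~r | ~p) there: 6:F, 8:F. ✗
6: no successors, so [](r & (~r | ~p)) holds vacuously. ✓
7: no successors, so [](r & (~r | ~p)) holds vacuously. ✓
8: no successors, so [](r & (~r | ~p)) holds vacuously. ✓
Satisfying worlds: {3, 6, 7, 8}.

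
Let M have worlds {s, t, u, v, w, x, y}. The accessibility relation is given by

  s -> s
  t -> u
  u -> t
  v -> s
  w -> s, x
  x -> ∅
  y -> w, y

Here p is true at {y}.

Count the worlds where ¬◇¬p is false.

s: ◇¬p is T. ✗
t: ◇¬p is T. ✗
u: ◇¬p is T. ✗
v: ◇¬p is T. ✗
w: ◇¬p is T. ✗
x: ◇¬p is F. ✓
y: ◇¬p is T. ✗
Satisfying worlds: {x}.
So ¬◇¬p fails at the other 6 worlds.

6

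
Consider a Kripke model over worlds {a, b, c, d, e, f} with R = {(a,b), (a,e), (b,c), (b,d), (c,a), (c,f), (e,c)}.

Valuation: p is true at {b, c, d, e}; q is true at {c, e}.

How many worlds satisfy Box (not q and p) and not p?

1

a: Box (not q and p) is F, not p is T. ✗
b: Box (not q and p) is F, not p is F. ✗
c: Box (not q and p) is F, not p is F. ✗
d: Box (not q and p) is T, not p is F. ✗
e: Box (not q and p) is F, not p is F. ✗
f: Box (not q and p) is T, not p is T. ✓
Satisfying worlds: {f}.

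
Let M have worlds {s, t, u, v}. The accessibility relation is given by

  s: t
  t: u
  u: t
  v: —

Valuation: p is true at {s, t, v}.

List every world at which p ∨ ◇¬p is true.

{s, t, v}

s: p is T, ◇¬p is F. ✓
t: p is T, ◇¬p is T. ✓
u: p is F, ◇¬p is F. ✗
v: p is T, ◇¬p is F. ✓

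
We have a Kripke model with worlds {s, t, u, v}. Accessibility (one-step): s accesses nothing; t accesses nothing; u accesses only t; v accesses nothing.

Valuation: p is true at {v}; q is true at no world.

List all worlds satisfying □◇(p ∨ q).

{s, t, v}

s: no successors, so □◇(p ∨ q) holds vacuously. ✓
t: no successors, so □◇(p ∨ q) holds vacuously. ✓
u: successors {t}; ◇(p ∨ q) there: t:F. ✗
v: no successors, so □◇(p ∨ q) holds vacuously. ✓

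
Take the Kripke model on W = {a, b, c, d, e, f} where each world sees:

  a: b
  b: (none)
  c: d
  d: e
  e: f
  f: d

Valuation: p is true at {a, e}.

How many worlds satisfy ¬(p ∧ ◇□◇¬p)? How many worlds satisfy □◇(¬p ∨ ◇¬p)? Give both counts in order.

For ¬(p ∧ ◇□◇¬p):
a: p ∧ ◇□◇¬p is T. ✗
b: p ∧ ◇□◇¬p is F. ✓
c: p ∧ ◇□◇¬p is F. ✓
d: p ∧ ◇□◇¬p is F. ✓
e: p ∧ ◇□◇¬p is F. ✓
f: p ∧ ◇□◇¬p is F. ✓
— 5 worlds.
For □◇(¬p ∨ ◇¬p):
a: successors {b}; ◇(¬p ∨ ◇¬p) there: b:F. ✗
b: no successors, so □◇(¬p ∨ ◇¬p) holds vacuously. ✓
c: successors {d}; ◇(¬p ∨ ◇¬p) there: d:T. ✓
d: successors {e}; ◇(¬p ∨ ◇¬p) there: e:T. ✓
e: successors {f}; ◇(¬p ∨ ◇¬p) there: f:T. ✓
f: successors {d}; ◇(¬p ∨ ◇¬p) there: d:T. ✓
— 5 worlds.

5 and 5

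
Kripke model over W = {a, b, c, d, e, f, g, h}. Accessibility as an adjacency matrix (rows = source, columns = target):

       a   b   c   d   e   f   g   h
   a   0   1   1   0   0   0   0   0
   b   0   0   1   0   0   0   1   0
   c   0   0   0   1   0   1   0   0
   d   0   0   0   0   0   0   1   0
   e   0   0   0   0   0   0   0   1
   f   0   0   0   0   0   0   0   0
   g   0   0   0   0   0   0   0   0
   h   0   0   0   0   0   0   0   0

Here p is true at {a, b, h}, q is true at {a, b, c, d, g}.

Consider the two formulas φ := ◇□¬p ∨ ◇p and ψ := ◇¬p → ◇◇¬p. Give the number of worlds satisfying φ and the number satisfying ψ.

For ◇□¬p ∨ ◇p:
a: ◇□¬p is T, ◇p is T. ✓
b: ◇□¬p is T, ◇p is F. ✓
c: ◇□¬p is T, ◇p is F. ✓
d: ◇□¬p is T, ◇p is F. ✓
e: ◇□¬p is T, ◇p is T. ✓
f: ◇□¬p is F, ◇p is F. ✗
g: ◇□¬p is F, ◇p is F. ✗
h: ◇□¬p is F, ◇p is F. ✗
— 5 worlds.
For ◇¬p → ◇◇¬p:
a: ◇¬p is T, ◇◇¬p is T. ✓
b: ◇¬p is T, ◇◇¬p is T. ✓
c: ◇¬p is T, ◇◇¬p is T. ✓
d: ◇¬p is T, ◇◇¬p is F. ✗
e: ◇¬p is F, ◇◇¬p is F. ✓
f: ◇¬p is F, ◇◇¬p is F. ✓
g: ◇¬p is F, ◇◇¬p is F. ✓
h: ◇¬p is F, ◇◇¬p is F. ✓
— 7 worlds.

5 and 7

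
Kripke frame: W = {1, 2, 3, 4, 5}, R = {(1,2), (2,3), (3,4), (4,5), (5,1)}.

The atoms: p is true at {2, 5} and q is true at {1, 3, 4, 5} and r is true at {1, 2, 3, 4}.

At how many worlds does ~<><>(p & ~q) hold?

4

1: <><>(p & ~q) is F. ✓
2: <><>(p & ~q) is F. ✓
3: <><>(p & ~q) is F. ✓
4: <><>(p & ~q) is F. ✓
5: <><>(p & ~q) is T. ✗
Satisfying worlds: {1, 2, 3, 4}.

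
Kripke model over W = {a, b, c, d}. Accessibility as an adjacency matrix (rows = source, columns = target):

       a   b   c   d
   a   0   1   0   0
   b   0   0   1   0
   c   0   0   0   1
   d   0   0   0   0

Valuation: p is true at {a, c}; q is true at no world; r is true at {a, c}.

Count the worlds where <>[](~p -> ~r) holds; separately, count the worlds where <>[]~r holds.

For <>[](~p -> ~r):
a: successors {b}; [](~p -> ~r) there: b:T. ✓
b: successors {c}; [](~p -> ~r) there: c:T. ✓
c: successors {d}; [](~p -> ~r) there: d:T. ✓
d: no successors, so <>[](~p -> ~r) fails. ✗
— 3 worlds.
For <>[]~r:
a: successors {b}; []~r there: b:F. ✗
b: successors {c}; []~r there: c:T. ✓
c: successors {d}; []~r there: d:T. ✓
d: no successors, so <>[]~r fails. ✗
— 2 worlds.

3 and 2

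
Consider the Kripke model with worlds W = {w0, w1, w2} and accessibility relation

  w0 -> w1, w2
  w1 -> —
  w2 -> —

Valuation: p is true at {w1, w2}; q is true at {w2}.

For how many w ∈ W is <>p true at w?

1

w0: successors {w1, w2}; p there: w1:T, w2:T. ✓
w1: no successors, so <>p fails. ✗
w2: no successors, so <>p fails. ✗
Satisfying worlds: {w0}.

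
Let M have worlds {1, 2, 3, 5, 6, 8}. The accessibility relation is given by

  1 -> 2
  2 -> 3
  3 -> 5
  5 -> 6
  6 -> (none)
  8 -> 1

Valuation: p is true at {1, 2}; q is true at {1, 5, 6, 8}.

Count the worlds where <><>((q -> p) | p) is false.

1: successors {2}; <>((q -> p) | p) there: 2:T. ✓
2: successors {3}; <>((q -> p) | p) there: 3:F. ✗
3: successors {5}; <>((q -> p) | p) there: 5:F. ✗
5: successors {6}; <>((q -> p) | p) there: 6:F. ✗
6: no successors, so <><>((q -> p) | p) fails. ✗
8: successors {1}; <>((q -> p) | p) there: 1:T. ✓
Satisfying worlds: {1, 8}.
So <><>((q -> p) | p) fails at the other 4 worlds.

4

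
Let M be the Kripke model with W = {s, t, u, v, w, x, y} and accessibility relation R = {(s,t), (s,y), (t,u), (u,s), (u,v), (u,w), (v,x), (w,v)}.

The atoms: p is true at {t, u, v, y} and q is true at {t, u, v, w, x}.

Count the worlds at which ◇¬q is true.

s: successors {t, y}; ¬q there: t:F, y:T. ✓
t: successors {u}; ¬q there: u:F. ✗
u: successors {s, v, w}; ¬q there: s:T, v:F, w:F. ✓
v: successors {x}; ¬q there: x:F. ✗
w: successors {v}; ¬q there: v:F. ✗
x: no successors, so ◇¬q fails. ✗
y: no successors, so ◇¬q fails. ✗
Satisfying worlds: {s, u}.

2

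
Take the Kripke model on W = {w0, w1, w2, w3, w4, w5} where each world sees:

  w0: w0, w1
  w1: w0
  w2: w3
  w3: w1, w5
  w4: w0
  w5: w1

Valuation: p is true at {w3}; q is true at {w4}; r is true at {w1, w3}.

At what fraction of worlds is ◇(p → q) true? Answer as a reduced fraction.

5/6

w0: successors {w0, w1}; p → q there: w0:T, w1:T. ✓
w1: successors {w0}; p → q there: w0:T. ✓
w2: successors {w3}; p → q there: w3:F. ✗
w3: successors {w1, w5}; p → q there: w1:T, w5:T. ✓
w4: successors {w0}; p → q there: w0:T. ✓
w5: successors {w1}; p → q there: w1:T. ✓
That's 5 of 6 worlds, so 5/6.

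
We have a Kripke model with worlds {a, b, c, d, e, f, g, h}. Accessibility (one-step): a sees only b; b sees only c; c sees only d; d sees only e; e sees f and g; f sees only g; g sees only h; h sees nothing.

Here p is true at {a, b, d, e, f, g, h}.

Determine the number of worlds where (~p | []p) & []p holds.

7

a: ~p | []p is T, []p is T. ✓
b: ~p | []p is F, []p is F. ✗
c: ~p | []p is T, []p is T. ✓
d: ~p | []p is T, []p is T. ✓
e: ~p | []p is T, []p is T. ✓
f: ~p | []p is T, []p is T. ✓
g: ~p | []p is T, []p is T. ✓
h: ~p | []p is T, []p is T. ✓
Satisfying worlds: {a, c, d, e, f, g, h}.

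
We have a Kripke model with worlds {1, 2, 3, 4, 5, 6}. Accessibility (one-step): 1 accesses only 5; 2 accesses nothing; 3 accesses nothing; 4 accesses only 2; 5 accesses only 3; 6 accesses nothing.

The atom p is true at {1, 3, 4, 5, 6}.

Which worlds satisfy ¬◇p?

1: ◇p is T. ✗
2: ◇p is F. ✓
3: ◇p is F. ✓
4: ◇p is F. ✓
5: ◇p is T. ✗
6: ◇p is F. ✓

{2, 3, 4, 6}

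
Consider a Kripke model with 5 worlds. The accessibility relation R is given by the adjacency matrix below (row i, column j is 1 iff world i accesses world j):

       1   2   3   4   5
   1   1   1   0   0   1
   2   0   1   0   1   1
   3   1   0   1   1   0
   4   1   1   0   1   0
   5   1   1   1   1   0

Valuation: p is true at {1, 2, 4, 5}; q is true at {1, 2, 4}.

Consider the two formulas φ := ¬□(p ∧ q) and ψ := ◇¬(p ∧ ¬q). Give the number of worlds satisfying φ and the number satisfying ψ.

For ¬□(p ∧ q):
1: □(p ∧ q) is F. ✓
2: □(p ∧ q) is F. ✓
3: □(p ∧ q) is F. ✓
4: □(p ∧ q) is T. ✗
5: □(p ∧ q) is F. ✓
— 4 worlds.
For ◇¬(p ∧ ¬q):
1: successors {1, 2, 5}; ¬(p ∧ ¬q) there: 1:T, 2:T, 5:F. ✓
2: successors {2, 4, 5}; ¬(p ∧ ¬q) there: 2:T, 4:T, 5:F. ✓
3: successors {1, 3, 4}; ¬(p ∧ ¬q) there: 1:T, 3:T, 4:T. ✓
4: successors {1, 2, 4}; ¬(p ∧ ¬q) there: 1:T, 2:T, 4:T. ✓
5: successors {1, 2, 3, 4}; ¬(p ∧ ¬q) there: 1:T, 2:T, 3:T, 4:T. ✓
— 5 worlds.

4 and 5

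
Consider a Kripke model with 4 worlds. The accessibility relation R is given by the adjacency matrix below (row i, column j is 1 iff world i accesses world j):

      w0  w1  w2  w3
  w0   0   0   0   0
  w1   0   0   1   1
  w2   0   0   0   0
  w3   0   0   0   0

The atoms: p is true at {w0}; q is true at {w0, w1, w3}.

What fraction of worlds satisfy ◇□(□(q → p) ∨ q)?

w0: no successors, so ◇□(□(q → p) ∨ q) fails. ✗
w1: successors {w2, w3}; □(□(q → p) ∨ q) there: w2:T, w3:T. ✓
w2: no successors, so ◇□(□(q → p) ∨ q) fails. ✗
w3: no successors, so ◇□(□(q → p) ∨ q) fails. ✗
That's 1 of 4 worlds, so 1/4.

1/4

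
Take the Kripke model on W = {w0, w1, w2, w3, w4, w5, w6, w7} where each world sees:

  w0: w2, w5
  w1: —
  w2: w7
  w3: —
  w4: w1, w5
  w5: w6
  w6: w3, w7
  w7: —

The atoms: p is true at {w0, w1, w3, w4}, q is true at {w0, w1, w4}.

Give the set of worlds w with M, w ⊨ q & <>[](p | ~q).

w0: q is T, <>[](p | ~q) is T. ✓
w1: q is T, <>[](p | ~q) is F. ✗
w2: q is F, <>[](p | ~q) is T. ✗
w3: q is F, <>[](p | ~q) is F. ✗
w4: q is T, <>[](p | ~q) is T. ✓
w5: q is F, <>[](p | ~q) is T. ✗
w6: q is F, <>[](p | ~q) is T. ✗
w7: q is F, <>[](p | ~q) is F. ✗

{w0, w4}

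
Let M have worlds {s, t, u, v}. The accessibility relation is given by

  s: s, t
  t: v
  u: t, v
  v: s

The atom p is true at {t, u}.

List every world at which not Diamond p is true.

s: Diamond p is T. ✗
t: Diamond p is F. ✓
u: Diamond p is T. ✗
v: Diamond p is F. ✓

{t, v}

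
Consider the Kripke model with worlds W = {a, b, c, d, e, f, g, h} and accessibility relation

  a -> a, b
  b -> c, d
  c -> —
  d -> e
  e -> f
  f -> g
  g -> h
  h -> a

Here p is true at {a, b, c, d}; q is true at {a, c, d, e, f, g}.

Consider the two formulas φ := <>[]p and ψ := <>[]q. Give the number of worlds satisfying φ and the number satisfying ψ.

4 and 5

For <>[]p:
a: successors {a, b}; []p there: a:T, b:T. ✓
b: successors {c, d}; []p there: c:T, d:F. ✓
c: no successors, so <>[]p fails. ✗
d: successors {e}; []p there: e:F. ✗
e: successors {f}; []p there: f:F. ✗
f: successors {g}; []p there: g:F. ✗
g: successors {h}; []p there: h:T. ✓
h: successors {a}; []p there: a:T. ✓
— 4 worlds.
For <>[]q:
a: successors {a, b}; []q there: a:F, b:T. ✓
b: successors {c, d}; []q there: c:T, d:T. ✓
c: no successors, so <>[]q fails. ✗
d: successors {e}; []q there: e:T. ✓
e: successors {f}; []q there: f:T. ✓
f: successors {g}; []q there: g:F. ✗
g: successors {h}; []q there: h:T. ✓
h: successors {a}; []q there: a:F. ✗
— 5 worlds.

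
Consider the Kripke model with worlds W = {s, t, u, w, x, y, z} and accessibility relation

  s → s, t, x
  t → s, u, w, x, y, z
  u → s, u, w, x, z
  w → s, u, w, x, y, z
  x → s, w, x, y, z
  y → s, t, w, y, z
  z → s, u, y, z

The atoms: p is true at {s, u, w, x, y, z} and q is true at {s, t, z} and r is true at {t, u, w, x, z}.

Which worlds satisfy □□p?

s: successors {s, t, x}; □p there: s:F, t:T, x:T. ✗
t: successors {s, u, w, x, y, z}; □p there: s:F, u:T, w:T, x:T, y:F, z:T. ✗
u: successors {s, u, w, x, z}; □p there: s:F, u:T, w:T, x:T, z:T. ✗
w: successors {s, u, w, x, y, z}; □p there: s:F, u:T, w:T, x:T, y:F, z:T. ✗
x: successors {s, w, x, y, z}; □p there: s:F, w:T, x:T, y:F, z:T. ✗
y: successors {s, t, w, y, z}; □p there: s:F, t:T, w:T, y:F, z:T. ✗
z: successors {s, u, y, z}; □p there: s:F, u:T, y:F, z:T. ✗

∅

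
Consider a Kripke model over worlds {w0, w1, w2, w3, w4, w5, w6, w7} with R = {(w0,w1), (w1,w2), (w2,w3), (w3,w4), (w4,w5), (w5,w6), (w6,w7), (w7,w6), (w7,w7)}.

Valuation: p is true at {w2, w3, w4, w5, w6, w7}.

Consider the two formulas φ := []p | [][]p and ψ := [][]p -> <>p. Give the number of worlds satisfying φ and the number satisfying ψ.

8 and 7

For []p | [][]p:
w0: []p is F, [][]p is T. ✓
w1: []p is T, [][]p is T. ✓
w2: []p is T, [][]p is T. ✓
w3: []p is T, [][]p is T. ✓
w4: []p is T, [][]p is T. ✓
w5: []p is T, [][]p is T. ✓
w6: []p is T, [][]p is T. ✓
w7: []p is T, [][]p is T. ✓
— 8 worlds.
For [][]p -> <>p:
w0: [][]p is T, <>p is F. ✗
w1: [][]p is T, <>p is T. ✓
w2: [][]p is T, <>p is T. ✓
w3: [][]p is T, <>p is T. ✓
w4: [][]p is T, <>p is T. ✓
w5: [][]p is T, <>p is T. ✓
w6: [][]p is T, <>p is T. ✓
w7: [][]p is T, <>p is T. ✓
— 7 worlds.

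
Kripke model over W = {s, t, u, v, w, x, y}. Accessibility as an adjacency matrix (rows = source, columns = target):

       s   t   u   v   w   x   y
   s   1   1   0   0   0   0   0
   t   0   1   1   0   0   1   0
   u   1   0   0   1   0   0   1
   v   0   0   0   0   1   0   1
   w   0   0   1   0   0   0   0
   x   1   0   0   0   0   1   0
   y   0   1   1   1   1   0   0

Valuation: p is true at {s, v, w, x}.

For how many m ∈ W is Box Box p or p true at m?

s: Box Box p is F, p is T. ✓
t: Box Box p is F, p is F. ✗
u: Box Box p is F, p is F. ✗
v: Box Box p is F, p is T. ✓
w: Box Box p is F, p is T. ✓
x: Box Box p is F, p is T. ✓
y: Box Box p is F, p is F. ✗
Satisfying worlds: {s, v, w, x}.

4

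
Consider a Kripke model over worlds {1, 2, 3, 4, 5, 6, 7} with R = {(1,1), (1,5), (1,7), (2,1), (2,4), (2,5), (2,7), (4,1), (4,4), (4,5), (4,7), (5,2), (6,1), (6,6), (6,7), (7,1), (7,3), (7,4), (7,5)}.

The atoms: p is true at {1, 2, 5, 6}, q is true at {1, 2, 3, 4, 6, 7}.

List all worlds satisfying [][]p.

1: successors {1, 5, 7}; []p there: 1:F, 5:T, 7:F. ✗
2: successors {1, 4, 5, 7}; []p there: 1:F, 4:F, 5:T, 7:F. ✗
3: no successors, so [][]p holds vacuously. ✓
4: successors {1, 4, 5, 7}; []p there: 1:F, 4:F, 5:T, 7:F. ✗
5: successors {2}; []p there: 2:F. ✗
6: successors {1, 6, 7}; []p there: 1:F, 6:F, 7:F. ✗
7: successors {1, 3, 4, 5}; []p there: 1:F, 3:T, 4:F, 5:T. ✗

{3}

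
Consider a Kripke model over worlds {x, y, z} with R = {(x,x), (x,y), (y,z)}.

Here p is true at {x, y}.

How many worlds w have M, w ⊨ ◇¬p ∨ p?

2

x: ◇¬p is F, p is T. ✓
y: ◇¬p is T, p is T. ✓
z: ◇¬p is F, p is F. ✗
Satisfying worlds: {x, y}.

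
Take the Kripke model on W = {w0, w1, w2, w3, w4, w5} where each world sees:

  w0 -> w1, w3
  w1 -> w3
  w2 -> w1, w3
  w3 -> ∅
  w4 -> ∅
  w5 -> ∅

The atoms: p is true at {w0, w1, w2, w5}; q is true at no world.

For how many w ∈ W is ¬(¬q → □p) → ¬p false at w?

3

w0: ¬(¬q → □p) is T, ¬p is F. ✗
w1: ¬(¬q → □p) is T, ¬p is F. ✗
w2: ¬(¬q → □p) is T, ¬p is F. ✗
w3: ¬(¬q → □p) is F, ¬p is T. ✓
w4: ¬(¬q → □p) is F, ¬p is T. ✓
w5: ¬(¬q → □p) is F, ¬p is F. ✓
Satisfying worlds: {w3, w4, w5}.
So ¬(¬q → □p) → ¬p fails at the other 3 worlds.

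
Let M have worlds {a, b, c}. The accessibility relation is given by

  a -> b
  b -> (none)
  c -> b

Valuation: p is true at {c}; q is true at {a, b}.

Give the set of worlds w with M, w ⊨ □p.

{b}

a: successors {b}; p there: b:F. ✗
b: no successors, so □p holds vacuously. ✓
c: successors {b}; p there: b:F. ✗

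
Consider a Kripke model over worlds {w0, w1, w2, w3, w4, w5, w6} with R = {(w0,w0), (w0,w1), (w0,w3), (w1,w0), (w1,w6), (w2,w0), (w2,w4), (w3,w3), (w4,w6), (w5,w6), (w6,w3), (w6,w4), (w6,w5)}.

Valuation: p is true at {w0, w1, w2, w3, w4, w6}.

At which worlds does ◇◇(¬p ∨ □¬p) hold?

{w1, w4, w5}

w0: successors {w0, w1, w3}; ◇(¬p ∨ □¬p) there: w0:F, w1:F, w3:F. ✗
w1: successors {w0, w6}; ◇(¬p ∨ □¬p) there: w0:F, w6:T. ✓
w2: successors {w0, w4}; ◇(¬p ∨ □¬p) there: w0:F, w4:F. ✗
w3: successors {w3}; ◇(¬p ∨ □¬p) there: w3:F. ✗
w4: successors {w6}; ◇(¬p ∨ □¬p) there: w6:T. ✓
w5: successors {w6}; ◇(¬p ∨ □¬p) there: w6:T. ✓
w6: successors {w3, w4, w5}; ◇(¬p ∨ □¬p) there: w3:F, w4:F, w5:F. ✗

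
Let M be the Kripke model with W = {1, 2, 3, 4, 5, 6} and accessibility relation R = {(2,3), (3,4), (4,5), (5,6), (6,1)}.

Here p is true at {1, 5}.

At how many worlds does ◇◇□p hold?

3

1: no successors, so ◇◇□p fails. ✗
2: successors {3}; ◇□p there: 3:T. ✓
3: successors {4}; ◇□p there: 4:F. ✗
4: successors {5}; ◇□p there: 5:T. ✓
5: successors {6}; ◇□p there: 6:T. ✓
6: successors {1}; ◇□p there: 1:F. ✗
Satisfying worlds: {2, 4, 5}.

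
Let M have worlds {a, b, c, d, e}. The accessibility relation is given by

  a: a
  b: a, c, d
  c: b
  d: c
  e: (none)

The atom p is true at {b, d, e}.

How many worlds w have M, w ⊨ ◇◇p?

3

a: successors {a}; ◇p there: a:F. ✗
b: successors {a, c, d}; ◇p there: a:F, c:T, d:F. ✓
c: successors {b}; ◇p there: b:T. ✓
d: successors {c}; ◇p there: c:T. ✓
e: no successors, so ◇◇p fails. ✗
Satisfying worlds: {b, c, d}.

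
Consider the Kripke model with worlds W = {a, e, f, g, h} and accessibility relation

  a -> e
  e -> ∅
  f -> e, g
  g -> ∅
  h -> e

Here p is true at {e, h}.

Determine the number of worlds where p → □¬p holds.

a: p is F, □¬p is F. ✓
e: p is T, □¬p is T. ✓
f: p is F, □¬p is F. ✓
g: p is F, □¬p is T. ✓
h: p is T, □¬p is F. ✗
Satisfying worlds: {a, e, f, g}.

4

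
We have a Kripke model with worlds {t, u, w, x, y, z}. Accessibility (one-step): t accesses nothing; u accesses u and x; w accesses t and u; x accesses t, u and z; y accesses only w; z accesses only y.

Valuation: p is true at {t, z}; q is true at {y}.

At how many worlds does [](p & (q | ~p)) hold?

t: no successors, so [](p & (q | ~p)) holds vacuously. ✓
u: successors {u, x}; p & (q | ~p) there: u:F, x:F. ✗
w: successors {t, u}; p & (q | ~p) there: t:F, u:F. ✗
x: successors {t, u, z}; p & (q | ~p) there: t:F, u:F, z:F. ✗
y: successors {w}; p & (q | ~p) there: w:F. ✗
z: successors {y}; p & (q | ~p) there: y:F. ✗
Satisfying worlds: {t}.

1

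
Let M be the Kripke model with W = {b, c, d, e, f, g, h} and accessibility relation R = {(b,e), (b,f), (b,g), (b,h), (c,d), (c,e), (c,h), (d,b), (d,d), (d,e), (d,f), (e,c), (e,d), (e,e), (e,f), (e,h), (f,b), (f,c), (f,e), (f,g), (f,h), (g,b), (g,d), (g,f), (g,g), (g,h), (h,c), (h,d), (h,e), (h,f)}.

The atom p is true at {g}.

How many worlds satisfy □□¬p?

b: successors {e, f, g, h}; □¬p there: e:T, f:F, g:F, h:T. ✗
c: successors {d, e, h}; □¬p there: d:T, e:T, h:T. ✓
d: successors {b, d, e, f}; □¬p there: b:F, d:T, e:T, f:F. ✗
e: successors {c, d, e, f, h}; □¬p there: c:T, d:T, e:T, f:F, h:T. ✗
f: successors {b, c, e, g, h}; □¬p there: b:F, c:T, e:T, g:F, h:T. ✗
g: successors {b, d, f, g, h}; □¬p there: b:F, d:T, f:F, g:F, h:T. ✗
h: successors {c, d, e, f}; □¬p there: c:T, d:T, e:T, f:F. ✗
Satisfying worlds: {c}.

1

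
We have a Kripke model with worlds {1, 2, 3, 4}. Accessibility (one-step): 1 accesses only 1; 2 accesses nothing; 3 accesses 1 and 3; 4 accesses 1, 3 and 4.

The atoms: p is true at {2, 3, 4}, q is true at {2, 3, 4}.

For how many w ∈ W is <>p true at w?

1: successors {1}; p there: 1:F. ✗
2: no successors, so <>p fails. ✗
3: successors {1, 3}; p there: 1:F, 3:T. ✓
4: successors {1, 3, 4}; p there: 1:F, 3:T, 4:T. ✓
Satisfying worlds: {3, 4}.

2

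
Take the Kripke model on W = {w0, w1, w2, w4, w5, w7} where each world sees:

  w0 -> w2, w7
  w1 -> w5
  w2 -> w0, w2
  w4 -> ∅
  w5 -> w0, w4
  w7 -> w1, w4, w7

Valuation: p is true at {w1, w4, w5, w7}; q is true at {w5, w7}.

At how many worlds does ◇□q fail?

w0: successors {w2, w7}; □q there: w2:F, w7:F. ✗
w1: successors {w5}; □q there: w5:F. ✗
w2: successors {w0, w2}; □q there: w0:F, w2:F. ✗
w4: no successors, so ◇□q fails. ✗
w5: successors {w0, w4}; □q there: w0:F, w4:T. ✓
w7: successors {w1, w4, w7}; □q there: w1:T, w4:T, w7:F. ✓
Satisfying worlds: {w5, w7}.
So ◇□q fails at the other 4 worlds.

4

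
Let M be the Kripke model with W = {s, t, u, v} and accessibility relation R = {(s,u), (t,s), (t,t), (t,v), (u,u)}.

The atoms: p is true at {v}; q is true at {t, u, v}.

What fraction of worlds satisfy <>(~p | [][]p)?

3/4

s: successors {u}; ~p | [][]p there: u:T. ✓
t: successors {s, t, v}; ~p | [][]p there: s:T, t:T, v:T. ✓
u: successors {u}; ~p | [][]p there: u:T. ✓
v: no successors, so <>(~p | [][]p) fails. ✗
That's 3 of 4 worlds, so 3/4.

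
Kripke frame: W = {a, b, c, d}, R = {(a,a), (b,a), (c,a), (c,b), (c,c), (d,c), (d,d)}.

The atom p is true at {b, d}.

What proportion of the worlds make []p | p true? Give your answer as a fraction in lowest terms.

a: []p is F, p is F. ✗
b: []p is F, p is T. ✓
c: []p is F, p is F. ✗
d: []p is F, p is T. ✓
That's 2 of 4 worlds, so 2/4 = 1/2.

1/2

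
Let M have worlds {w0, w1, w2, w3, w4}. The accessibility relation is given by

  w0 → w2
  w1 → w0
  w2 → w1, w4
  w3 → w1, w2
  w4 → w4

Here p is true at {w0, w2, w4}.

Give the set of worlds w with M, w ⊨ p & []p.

w0: p is T, []p is T. ✓
w1: p is F, []p is T. ✗
w2: p is T, []p is F. ✗
w3: p is F, []p is F. ✗
w4: p is T, []p is T. ✓

{w0, w4}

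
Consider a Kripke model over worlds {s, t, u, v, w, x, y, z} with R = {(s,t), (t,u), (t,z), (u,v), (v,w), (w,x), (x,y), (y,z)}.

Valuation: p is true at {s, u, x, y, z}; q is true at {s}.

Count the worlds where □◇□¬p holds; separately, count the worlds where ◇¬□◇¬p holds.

3 and 5

For □◇□¬p:
s: successors {t}; ◇□¬p there: t:T. ✓
t: successors {u, z}; ◇□¬p there: u:T, z:F. ✗
u: successors {v}; ◇□¬p there: v:F. ✗
v: successors {w}; ◇□¬p there: w:F. ✗
w: successors {x}; ◇□¬p there: x:F. ✗
x: successors {y}; ◇□¬p there: y:T. ✓
y: successors {z}; ◇□¬p there: z:F. ✗
z: no successors, so □◇□¬p holds vacuously. ✓
— 3 worlds.
For ◇¬□◇¬p:
s: successors {t}; ¬□◇¬p there: t:T. ✓
t: successors {u, z}; ¬□◇¬p there: u:F, z:F. ✗
u: successors {v}; ¬□◇¬p there: v:T. ✓
v: successors {w}; ¬□◇¬p there: w:T. ✓
w: successors {x}; ¬□◇¬p there: x:T. ✓
x: successors {y}; ¬□◇¬p there: y:T. ✓
y: successors {z}; ¬□◇¬p there: z:F. ✗
z: no successors, so ◇¬□◇¬p fails. ✗
— 5 worlds.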